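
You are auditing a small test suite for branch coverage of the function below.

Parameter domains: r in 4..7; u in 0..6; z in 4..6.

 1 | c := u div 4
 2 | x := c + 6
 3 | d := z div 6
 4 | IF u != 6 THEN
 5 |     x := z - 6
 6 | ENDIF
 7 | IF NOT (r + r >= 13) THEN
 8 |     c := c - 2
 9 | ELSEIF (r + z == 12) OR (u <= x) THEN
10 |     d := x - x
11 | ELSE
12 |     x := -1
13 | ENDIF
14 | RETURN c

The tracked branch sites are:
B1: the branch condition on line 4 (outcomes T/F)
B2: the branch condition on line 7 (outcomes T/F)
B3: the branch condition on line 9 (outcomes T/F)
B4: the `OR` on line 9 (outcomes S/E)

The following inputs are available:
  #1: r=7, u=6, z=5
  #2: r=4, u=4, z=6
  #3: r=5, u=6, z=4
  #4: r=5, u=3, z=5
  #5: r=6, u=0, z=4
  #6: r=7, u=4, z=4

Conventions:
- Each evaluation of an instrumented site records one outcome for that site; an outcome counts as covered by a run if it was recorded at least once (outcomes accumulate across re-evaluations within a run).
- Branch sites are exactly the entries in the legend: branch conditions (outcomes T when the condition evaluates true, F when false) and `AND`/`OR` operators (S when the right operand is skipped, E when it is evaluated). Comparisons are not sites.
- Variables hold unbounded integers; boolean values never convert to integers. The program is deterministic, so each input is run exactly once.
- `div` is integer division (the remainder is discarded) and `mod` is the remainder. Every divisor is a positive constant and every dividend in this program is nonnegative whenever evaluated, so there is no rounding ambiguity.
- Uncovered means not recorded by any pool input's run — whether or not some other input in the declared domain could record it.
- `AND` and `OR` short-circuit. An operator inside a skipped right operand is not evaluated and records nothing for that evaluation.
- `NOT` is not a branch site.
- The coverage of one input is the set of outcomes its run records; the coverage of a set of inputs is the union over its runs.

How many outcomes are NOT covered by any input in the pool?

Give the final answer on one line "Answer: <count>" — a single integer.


input #1 (r=7, u=6, z=5): events B1->F, B2->F, B4->S, B3->T; covers B1=F, B2=F, B3=T, B4=S
input #2 (r=4, u=4, z=6): events B1->T, B2->T; covers B1=T, B2=T
input #3 (r=5, u=6, z=4): events B1->F, B2->T; covers B1=F, B2=T
input #4 (r=5, u=3, z=5): events B1->T, B2->T; covers B1=T, B2=T
input #5 (r=6, u=0, z=4): events B1->T, B2->T; covers B1=T, B2=T
input #6 (r=7, u=4, z=4): events B1->T, B2->F, B4->E, B3->F; covers B1=T, B2=F, B3=F, B4=E
union over the pool: B1=T, B1=F, B2=T, B2=F, B3=T, B3=F, B4=S, B4=E
uncovered (0 of 8): none
Answer: 0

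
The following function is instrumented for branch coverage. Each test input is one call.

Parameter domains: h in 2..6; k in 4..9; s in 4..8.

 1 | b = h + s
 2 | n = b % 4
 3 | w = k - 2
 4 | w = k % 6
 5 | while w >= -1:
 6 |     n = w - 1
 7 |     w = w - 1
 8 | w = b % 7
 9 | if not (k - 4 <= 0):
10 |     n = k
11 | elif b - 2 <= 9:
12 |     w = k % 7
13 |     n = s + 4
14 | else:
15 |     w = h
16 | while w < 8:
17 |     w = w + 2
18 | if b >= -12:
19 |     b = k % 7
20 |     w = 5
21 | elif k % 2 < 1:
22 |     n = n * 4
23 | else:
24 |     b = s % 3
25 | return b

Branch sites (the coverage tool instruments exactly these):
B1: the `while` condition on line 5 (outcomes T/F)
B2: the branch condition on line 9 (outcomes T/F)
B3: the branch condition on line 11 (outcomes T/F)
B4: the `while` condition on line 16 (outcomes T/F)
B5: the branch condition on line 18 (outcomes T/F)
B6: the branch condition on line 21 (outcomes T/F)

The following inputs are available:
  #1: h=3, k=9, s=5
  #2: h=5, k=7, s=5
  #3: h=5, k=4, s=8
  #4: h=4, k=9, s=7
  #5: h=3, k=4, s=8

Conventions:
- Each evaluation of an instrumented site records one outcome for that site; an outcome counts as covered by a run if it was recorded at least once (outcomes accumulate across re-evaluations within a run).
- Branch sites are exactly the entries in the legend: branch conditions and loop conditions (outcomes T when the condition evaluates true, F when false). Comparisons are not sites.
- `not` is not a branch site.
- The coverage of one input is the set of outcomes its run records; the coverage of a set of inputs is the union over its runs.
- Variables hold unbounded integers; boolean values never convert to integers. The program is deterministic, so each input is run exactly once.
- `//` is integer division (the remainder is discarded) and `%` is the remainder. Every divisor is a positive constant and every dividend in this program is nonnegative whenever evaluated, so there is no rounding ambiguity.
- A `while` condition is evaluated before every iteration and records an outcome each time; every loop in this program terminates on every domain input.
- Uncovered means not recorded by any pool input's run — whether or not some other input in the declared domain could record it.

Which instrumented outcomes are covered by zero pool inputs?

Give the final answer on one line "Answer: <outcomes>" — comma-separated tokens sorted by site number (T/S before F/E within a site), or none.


test 1 (h=3, k=9, s=5) hits B1=T, B1=F, B2=T, B4=T, B4=F, B5=T
test 2 (h=5, k=7, s=5) hits B1=T, B1=F, B2=T, B4=T, B4=F, B5=T
test 3 (h=5, k=4, s=8) hits B1=T, B1=F, B2=F, B3=F, B4=T, B4=F, B5=T
test 4 (h=4, k=9, s=7) hits B1=T, B1=F, B2=T, B4=T, B4=F, B5=T
test 5 (h=3, k=4, s=8) hits B1=T, B1=F, B2=F, B3=T, B4=T, B4=F, B5=T
union over the pool: B1=T, B1=F, B2=T, B2=F, B3=T, B3=F, B4=T, B4=F, B5=T
uncovered (3 of 12): B5=F, B6=T, B6=F
Answer: B5=F, B6=T, B6=F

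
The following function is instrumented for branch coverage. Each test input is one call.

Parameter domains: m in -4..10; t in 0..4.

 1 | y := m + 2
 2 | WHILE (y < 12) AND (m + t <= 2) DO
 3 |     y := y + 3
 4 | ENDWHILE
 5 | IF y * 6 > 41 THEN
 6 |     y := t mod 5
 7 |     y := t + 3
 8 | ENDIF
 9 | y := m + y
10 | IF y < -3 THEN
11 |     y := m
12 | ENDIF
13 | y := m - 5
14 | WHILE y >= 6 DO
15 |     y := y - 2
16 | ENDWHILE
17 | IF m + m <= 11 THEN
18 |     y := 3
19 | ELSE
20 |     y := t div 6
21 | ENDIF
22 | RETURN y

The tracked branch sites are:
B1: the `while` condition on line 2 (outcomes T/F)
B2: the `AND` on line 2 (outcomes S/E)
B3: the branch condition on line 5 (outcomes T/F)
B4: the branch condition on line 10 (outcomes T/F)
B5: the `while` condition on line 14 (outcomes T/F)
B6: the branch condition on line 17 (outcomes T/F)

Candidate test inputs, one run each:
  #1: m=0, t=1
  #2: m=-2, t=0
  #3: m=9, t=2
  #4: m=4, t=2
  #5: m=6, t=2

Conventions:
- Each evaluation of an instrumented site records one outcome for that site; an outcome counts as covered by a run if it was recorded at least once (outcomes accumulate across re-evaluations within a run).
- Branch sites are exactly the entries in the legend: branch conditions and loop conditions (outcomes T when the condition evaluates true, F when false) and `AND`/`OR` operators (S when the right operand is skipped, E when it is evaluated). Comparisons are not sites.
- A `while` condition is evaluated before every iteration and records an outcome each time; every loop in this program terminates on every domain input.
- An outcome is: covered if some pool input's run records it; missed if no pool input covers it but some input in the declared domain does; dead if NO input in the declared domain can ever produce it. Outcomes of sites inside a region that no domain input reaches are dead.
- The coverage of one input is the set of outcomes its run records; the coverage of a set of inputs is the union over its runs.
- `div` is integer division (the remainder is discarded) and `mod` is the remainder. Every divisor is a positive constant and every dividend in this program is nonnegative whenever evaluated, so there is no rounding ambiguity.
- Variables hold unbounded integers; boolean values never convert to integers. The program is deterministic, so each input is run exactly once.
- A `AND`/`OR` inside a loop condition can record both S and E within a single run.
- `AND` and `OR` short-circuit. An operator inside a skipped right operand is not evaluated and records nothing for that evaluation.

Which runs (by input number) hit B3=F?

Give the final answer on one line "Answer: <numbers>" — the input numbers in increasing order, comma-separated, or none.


input #1 (m=0, t=1): never hits B3=F
input #2 (m=-2, t=0): never hits B3=F
input #3 (m=9, t=2): never hits B3=F
input #4 (m=4, t=2): hits B3=F
input #5 (m=6, t=2): never hits B3=F
Answer: 4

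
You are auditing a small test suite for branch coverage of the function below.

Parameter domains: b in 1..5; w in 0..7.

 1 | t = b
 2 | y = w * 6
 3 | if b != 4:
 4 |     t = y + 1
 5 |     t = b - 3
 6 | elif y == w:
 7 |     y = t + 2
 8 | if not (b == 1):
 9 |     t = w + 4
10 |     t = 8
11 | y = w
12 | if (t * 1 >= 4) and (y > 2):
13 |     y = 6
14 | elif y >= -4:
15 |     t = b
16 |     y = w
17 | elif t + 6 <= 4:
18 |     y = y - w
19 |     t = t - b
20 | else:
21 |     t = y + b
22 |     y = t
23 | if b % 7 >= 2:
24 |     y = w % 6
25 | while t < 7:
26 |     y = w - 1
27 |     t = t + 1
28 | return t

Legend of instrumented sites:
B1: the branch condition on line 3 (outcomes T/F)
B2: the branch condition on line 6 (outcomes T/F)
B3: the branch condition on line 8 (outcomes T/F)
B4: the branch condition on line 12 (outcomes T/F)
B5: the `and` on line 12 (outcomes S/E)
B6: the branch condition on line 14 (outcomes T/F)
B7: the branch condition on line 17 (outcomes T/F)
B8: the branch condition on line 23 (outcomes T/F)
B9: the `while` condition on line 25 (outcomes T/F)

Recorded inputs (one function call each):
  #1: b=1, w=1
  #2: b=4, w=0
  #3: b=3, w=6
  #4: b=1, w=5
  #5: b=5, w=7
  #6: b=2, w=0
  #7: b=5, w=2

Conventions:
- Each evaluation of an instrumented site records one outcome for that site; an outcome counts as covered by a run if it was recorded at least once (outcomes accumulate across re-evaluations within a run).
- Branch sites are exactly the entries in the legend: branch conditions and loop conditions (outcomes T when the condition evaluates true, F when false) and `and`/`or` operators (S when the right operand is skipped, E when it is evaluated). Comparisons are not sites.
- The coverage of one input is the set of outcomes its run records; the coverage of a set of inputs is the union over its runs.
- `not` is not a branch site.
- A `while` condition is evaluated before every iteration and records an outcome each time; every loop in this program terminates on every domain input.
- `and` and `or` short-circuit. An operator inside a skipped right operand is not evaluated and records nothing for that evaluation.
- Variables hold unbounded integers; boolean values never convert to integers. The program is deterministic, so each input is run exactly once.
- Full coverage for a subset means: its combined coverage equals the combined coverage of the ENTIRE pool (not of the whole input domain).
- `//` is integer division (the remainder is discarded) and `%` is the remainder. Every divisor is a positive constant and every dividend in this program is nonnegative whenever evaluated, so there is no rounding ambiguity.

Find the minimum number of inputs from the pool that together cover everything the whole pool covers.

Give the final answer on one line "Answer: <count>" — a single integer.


input #1 (b=1, w=1): events B1->T, B3->F, B5->S, B4->F, B6->T, B8->F, B9->T, B9->T, B9->T, B9->T, B9->T, B9->T, B9->F; covers B1=T, B3=F, B4=F, B5=S, B6=T, B8=F, B9=T, B9=F
input #2 (b=4, w=0): events B1->F, B2->T, B3->T, B5->E, B4->F, B6->T, B8->T, B9->T, B9->T, B9->T, B9->F; covers B1=F, B2=T, B3=T, B4=F, B5=E, B6=T, B8=T, B9=T, B9=F
input #3 (b=3, w=6): events B1->T, B3->T, B5->E, B4->T, B8->T, B9->F; covers B1=T, B3=T, B4=T, B5=E, B8=T, B9=F
input #4 (b=1, w=5): events B1->T, B3->F, B5->S, B4->F, B6->T, B8->F, B9->T, B9->T, B9->T, B9->T, B9->T, B9->T, B9->F; covers B1=T, B3=F, B4=F, B5=S, B6=T, B8=F, B9=T, B9=F
input #5 (b=5, w=7): events B1->T, B3->T, B5->E, B4->T, B8->T, B9->F; covers B1=T, B3=T, B4=T, B5=E, B8=T, B9=F
input #6 (b=2, w=0): events B1->T, B3->T, B5->E, B4->F, B6->T, B8->T, B9->T, B9->T, B9->T, B9->T, B9->T, B9->F; covers B1=T, B3=T, B4=F, B5=E, B6=T, B8=T, B9=T, B9=F
input #7 (b=5, w=2): events B1->T, B3->T, B5->E, B4->F, B6->T, B8->T, B9->T, B9->T, B9->F; covers B1=T, B3=T, B4=F, B5=E, B6=T, B8=T, B9=T, B9=F
pool-wide coverage (14 outcomes): B1=T, B1=F, B2=T, B3=T, B3=F, B4=T, B4=F, B5=S, B5=E, B6=T, B8=T, B8=F, B9=T, B9=F
size 1 is not enough: best union over all size-1 subsets is 9/14
size 2 is not enough: best union over all size-2 subsets is 13/14
inputs {1, 2, 3} (size 3) cover everything; no size-3 subset with a lexicographically smaller index list covers all 14
Answer: 3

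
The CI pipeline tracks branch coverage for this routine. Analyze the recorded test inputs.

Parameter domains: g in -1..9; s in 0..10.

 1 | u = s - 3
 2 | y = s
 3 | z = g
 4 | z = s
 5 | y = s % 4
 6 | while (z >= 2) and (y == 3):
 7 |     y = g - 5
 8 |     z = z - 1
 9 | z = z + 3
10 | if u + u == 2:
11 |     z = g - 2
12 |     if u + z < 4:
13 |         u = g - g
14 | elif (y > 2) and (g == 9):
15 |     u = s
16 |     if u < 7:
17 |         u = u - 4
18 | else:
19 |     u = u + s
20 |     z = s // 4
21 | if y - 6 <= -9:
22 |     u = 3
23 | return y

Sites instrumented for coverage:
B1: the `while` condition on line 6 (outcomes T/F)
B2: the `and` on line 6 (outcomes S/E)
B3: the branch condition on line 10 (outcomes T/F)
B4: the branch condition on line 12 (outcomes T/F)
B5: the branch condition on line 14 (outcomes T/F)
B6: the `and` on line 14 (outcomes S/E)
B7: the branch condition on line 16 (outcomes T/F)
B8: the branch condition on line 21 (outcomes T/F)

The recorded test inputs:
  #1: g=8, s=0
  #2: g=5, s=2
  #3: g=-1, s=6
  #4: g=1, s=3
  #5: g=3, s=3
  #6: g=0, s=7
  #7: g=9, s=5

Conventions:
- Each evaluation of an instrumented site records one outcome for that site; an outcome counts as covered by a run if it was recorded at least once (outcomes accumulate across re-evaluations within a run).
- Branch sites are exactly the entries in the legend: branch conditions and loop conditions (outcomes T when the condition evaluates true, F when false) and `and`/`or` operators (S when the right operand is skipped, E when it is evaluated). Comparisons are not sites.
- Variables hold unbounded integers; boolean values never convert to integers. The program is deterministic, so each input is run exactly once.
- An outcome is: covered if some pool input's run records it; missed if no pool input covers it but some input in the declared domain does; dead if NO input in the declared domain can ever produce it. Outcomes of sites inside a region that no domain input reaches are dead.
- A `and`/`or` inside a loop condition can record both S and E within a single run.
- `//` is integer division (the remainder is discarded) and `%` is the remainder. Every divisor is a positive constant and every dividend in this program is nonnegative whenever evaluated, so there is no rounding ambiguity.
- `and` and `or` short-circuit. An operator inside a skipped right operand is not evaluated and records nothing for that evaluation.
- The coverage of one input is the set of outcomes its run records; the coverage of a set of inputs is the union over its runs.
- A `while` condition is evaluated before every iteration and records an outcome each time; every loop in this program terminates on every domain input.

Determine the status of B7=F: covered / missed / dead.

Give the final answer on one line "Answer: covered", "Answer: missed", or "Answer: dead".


no pool input records B7=F
but domain input (g=9, s=7) does record it -> reachable, so missed
Answer: missed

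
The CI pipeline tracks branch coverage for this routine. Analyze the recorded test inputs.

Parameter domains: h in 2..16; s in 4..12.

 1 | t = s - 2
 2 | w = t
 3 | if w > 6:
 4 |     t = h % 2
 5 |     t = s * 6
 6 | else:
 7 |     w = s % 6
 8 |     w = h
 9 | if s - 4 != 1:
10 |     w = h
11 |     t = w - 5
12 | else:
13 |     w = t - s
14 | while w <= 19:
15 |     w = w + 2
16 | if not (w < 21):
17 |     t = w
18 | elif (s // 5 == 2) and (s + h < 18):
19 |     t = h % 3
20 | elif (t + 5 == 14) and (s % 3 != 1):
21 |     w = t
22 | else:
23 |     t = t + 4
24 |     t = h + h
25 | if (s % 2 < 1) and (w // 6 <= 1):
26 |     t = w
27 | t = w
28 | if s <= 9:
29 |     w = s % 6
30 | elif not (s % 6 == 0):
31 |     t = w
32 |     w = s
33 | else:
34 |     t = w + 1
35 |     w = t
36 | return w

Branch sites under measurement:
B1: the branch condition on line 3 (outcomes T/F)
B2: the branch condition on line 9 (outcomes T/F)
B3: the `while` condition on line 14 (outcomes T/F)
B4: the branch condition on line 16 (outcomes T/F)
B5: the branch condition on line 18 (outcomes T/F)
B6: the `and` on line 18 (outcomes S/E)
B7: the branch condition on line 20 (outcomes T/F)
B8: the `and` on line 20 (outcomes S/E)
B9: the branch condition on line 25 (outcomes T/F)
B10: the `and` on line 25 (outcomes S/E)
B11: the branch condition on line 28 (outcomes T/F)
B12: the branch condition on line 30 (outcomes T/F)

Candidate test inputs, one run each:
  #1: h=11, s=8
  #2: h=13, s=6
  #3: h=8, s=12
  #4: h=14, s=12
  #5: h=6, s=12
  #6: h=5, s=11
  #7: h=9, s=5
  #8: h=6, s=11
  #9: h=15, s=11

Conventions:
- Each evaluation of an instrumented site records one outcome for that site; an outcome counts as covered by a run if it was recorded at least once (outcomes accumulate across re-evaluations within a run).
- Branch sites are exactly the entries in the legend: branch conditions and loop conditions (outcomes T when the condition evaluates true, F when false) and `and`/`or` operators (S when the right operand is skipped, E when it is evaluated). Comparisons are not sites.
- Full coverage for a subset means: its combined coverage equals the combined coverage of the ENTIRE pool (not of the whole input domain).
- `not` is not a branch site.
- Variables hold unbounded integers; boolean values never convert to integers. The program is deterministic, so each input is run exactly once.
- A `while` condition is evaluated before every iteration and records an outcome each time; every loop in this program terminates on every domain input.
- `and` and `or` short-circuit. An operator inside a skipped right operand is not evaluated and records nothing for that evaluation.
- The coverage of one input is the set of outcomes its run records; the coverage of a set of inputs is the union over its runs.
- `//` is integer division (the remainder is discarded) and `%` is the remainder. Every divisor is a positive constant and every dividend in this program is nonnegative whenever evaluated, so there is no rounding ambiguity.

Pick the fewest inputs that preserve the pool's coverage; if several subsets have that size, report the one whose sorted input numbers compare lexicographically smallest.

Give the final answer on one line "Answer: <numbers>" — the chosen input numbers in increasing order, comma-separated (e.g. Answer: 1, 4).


input #1 (h=11, s=8): covers B1=F, B2=T, B3=T, B3=F, B4=T, B9=F, B10=E, B11=T
input #2 (h=13, s=6): covers B1=F, B2=T, B3=T, B3=F, B4=T, B9=F, B10=E, B11=T
input #3 (h=8, s=12): covers B1=T, B2=T, B3=T, B3=F, B4=F, B5=F, B6=E, B7=F, B8=S, B9=F, B10=E, B11=F, B12=F
input #4 (h=14, s=12): covers B1=T, B2=T, B3=T, B3=F, B4=F, B5=F, B6=E, B7=T, B8=E, B9=T, B10=E, B11=F, B12=F
input #5 (h=6, s=12): covers B1=T, B2=T, B3=T, B3=F, B4=F, B5=F, B6=E, B7=F, B8=S, B9=F, B10=E, B11=F, B12=F
input #6 (h=5, s=11): covers B1=T, B2=T, B3=T, B3=F, B4=T, B9=F, B10=S, B11=F, B12=T
input #7 (h=9, s=5): covers B1=F, B2=F, B3=T, B3=F, B4=F, B5=F, B6=S, B7=F, B8=S, B9=F, B10=S, B11=T
input #8 (h=6, s=11): covers B1=T, B2=T, B3=T, B3=F, B4=F, B5=T, B6=E, B9=F, B10=S, B11=F, B12=T
input #9 (h=15, s=11): covers B1=T, B2=T, B3=T, B3=F, B4=T, B9=F, B10=S, B11=F, B12=T
the full pool covers 24 outcomes: B1=T, B1=F, B2=T, B2=F, B3=T, B3=F, B4=T, B4=F, B5=T, B5=F, B6=S, B6=E, B7=T, B7=F, B8=S, B8=E, B9=T, B9=F, B10=S, B10=E, B11=T, B11=F, B12=T, B12=F
size 1 is not enough: best union over all size-1 subsets is 13/24
size 2 is not enough: best union over all size-2 subsets is 21/24
size 3 is not enough: best union over all size-3 subsets is 23/24
size 4: inputs {1, 4, 7, 8} cover all 24 outcomes, and no lexicographically smaller subset of this size does
Answer: 1, 4, 7, 8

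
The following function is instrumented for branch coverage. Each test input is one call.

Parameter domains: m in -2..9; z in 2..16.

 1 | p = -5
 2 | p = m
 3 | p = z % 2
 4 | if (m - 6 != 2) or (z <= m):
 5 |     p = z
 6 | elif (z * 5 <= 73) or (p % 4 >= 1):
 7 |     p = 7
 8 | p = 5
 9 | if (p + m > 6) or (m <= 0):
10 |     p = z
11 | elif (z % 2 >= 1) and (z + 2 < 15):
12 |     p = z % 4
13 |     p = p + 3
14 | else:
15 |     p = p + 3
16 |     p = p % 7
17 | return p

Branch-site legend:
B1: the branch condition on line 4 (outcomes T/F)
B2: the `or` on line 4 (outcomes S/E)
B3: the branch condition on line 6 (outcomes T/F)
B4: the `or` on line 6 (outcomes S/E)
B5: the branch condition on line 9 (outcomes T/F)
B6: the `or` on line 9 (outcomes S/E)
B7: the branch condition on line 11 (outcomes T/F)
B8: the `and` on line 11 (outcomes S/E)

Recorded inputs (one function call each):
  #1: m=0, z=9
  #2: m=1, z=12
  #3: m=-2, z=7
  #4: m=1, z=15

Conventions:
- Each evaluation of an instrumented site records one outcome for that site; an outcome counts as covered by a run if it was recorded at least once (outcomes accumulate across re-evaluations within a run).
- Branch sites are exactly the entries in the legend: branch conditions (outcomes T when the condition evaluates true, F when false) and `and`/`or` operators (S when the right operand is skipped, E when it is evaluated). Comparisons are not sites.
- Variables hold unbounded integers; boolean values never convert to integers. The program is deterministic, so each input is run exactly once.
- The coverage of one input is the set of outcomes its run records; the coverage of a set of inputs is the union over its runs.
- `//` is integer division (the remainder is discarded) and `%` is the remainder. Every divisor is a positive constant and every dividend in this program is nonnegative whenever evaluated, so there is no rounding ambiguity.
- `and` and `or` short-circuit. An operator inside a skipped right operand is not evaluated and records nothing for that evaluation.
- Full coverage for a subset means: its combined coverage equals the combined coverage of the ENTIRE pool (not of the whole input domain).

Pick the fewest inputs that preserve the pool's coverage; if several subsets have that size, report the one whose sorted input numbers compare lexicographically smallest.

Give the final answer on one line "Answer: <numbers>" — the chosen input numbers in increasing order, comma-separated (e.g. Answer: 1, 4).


test 1 (m=0, z=9) fires B2->S, B1->T, B6->E, B5->T; hits B1=T, B2=S, B5=T, B6=E
test 2 (m=1, z=12) fires B2->S, B1->T, B6->E, B5->F, B8->S, B7->F; hits B1=T, B2=S, B5=F, B6=E, B7=F, B8=S
test 3 (m=-2, z=7) fires B2->S, B1->T, B6->E, B5->T; hits B1=T, B2=S, B5=T, B6=E
test 4 (m=1, z=15) fires B2->S, B1->T, B6->E, B5->F, B8->E, B7->F; hits B1=T, B2=S, B5=F, B6=E, B7=F, B8=E
union over all inputs: B1=T, B2=S, B5=T, B5=F, B6=E, B7=F, B8=S, B8=E (8 outcomes)
no size-1 subset reaches all 8 outcomes (best union: 6/8)
no size-2 subset reaches all 8 outcomes (best union: 7/8)
at size 3, {1, 2, 4} reaches all 8 outcomes; every lexicographically earlier size-3 subset fails
Answer: 1, 2, 4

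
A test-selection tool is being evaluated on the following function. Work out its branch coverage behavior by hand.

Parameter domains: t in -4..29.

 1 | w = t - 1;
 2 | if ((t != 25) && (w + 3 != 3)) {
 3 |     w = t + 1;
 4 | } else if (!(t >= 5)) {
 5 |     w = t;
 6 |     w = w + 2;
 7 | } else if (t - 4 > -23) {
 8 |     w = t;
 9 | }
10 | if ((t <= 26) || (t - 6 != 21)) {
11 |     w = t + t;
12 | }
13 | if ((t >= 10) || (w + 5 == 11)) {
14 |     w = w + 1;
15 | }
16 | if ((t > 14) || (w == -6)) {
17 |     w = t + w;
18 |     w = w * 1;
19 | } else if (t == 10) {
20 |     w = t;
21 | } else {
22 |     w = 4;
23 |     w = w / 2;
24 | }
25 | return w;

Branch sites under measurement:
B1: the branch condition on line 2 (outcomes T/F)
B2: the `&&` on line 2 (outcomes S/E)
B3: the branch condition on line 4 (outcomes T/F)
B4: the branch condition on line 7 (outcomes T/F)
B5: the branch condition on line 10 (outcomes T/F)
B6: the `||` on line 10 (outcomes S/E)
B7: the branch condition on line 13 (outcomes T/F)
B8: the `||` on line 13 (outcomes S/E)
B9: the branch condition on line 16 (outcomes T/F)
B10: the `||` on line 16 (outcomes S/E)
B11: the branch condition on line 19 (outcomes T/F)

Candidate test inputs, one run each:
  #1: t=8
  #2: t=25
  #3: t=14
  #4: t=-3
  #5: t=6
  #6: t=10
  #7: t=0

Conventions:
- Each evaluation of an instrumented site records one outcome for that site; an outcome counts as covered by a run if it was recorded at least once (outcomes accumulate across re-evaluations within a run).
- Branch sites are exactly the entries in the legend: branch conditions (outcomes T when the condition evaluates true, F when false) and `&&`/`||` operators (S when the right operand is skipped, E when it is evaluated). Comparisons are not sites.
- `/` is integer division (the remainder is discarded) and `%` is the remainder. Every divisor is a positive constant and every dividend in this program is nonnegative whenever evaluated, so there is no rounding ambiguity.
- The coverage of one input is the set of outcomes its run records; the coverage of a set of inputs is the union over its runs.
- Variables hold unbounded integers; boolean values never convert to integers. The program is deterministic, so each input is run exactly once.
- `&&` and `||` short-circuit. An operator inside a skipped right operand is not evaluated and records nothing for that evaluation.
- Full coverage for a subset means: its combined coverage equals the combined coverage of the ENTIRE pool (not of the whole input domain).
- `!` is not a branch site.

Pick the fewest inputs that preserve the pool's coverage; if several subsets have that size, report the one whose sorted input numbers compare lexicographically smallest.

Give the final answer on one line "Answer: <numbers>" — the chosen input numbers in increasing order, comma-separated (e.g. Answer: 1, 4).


run #1 (t=8) runs B2->E, B1->T, B6->S, B5->T, B8->E, B7->F, B10->E, B9->F, B11->F; records B1=T, B2=E, B5=T, B6=S, B7=F, B8=E, B9=F, B10=E, B11=F
run #2 (t=25) runs B2->S, B1->F, B3->F, B4->T, B6->S, B5->T, B8->S, B7->T, B10->S, B9->T; records B1=F, B2=S, B3=F, B4=T, B5=T, B6=S, B7=T, B8=S, B9=T, B10=S
run #3 (t=14) runs B2->E, B1->T, B6->S, B5->T, B8->S, B7->T, B10->E, B9->F, B11->F; records B1=T, B2=E, B5=T, B6=S, B7=T, B8=S, B9=F, B10=E, B11=F
run #4 (t=-3) runs B2->E, B1->T, B6->S, B5->T, B8->E, B7->F, B10->E, B9->T; records B1=T, B2=E, B5=T, B6=S, B7=F, B8=E, B9=T, B10=E
run #5 (t=6) runs B2->E, B1->T, B6->S, B5->T, B8->E, B7->F, B10->E, B9->F, B11->F; records B1=T, B2=E, B5=T, B6=S, B7=F, B8=E, B9=F, B10=E, B11=F
run #6 (t=10) runs B2->E, B1->T, B6->S, B5->T, B8->S, B7->T, B10->E, B9->F, B11->T; records B1=T, B2=E, B5=T, B6=S, B7=T, B8=S, B9=F, B10=E, B11=T
run #7 (t=0) runs B2->E, B1->T, B6->S, B5->T, B8->E, B7->F, B10->E, B9->F, B11->F; records B1=T, B2=E, B5=T, B6=S, B7=F, B8=E, B9=F, B10=E, B11=F
together the pool reaches 18 outcomes: B1=T, B1=F, B2=S, B2=E, B3=F, B4=T, B5=T, B6=S, B7=T, B7=F, B8=S, B8=E, B9=T, B9=F, B10=S, B10=E, B11=T, B11=F
size 1 is not enough: best union over all size-1 subsets is 10/18
size 2 is not enough: best union over all size-2 subsets is 17/18
the canonical winner is {1, 2, 6}: size 3, full 18-outcome coverage, earliest index list among size-3 covers
Answer: 1, 2, 6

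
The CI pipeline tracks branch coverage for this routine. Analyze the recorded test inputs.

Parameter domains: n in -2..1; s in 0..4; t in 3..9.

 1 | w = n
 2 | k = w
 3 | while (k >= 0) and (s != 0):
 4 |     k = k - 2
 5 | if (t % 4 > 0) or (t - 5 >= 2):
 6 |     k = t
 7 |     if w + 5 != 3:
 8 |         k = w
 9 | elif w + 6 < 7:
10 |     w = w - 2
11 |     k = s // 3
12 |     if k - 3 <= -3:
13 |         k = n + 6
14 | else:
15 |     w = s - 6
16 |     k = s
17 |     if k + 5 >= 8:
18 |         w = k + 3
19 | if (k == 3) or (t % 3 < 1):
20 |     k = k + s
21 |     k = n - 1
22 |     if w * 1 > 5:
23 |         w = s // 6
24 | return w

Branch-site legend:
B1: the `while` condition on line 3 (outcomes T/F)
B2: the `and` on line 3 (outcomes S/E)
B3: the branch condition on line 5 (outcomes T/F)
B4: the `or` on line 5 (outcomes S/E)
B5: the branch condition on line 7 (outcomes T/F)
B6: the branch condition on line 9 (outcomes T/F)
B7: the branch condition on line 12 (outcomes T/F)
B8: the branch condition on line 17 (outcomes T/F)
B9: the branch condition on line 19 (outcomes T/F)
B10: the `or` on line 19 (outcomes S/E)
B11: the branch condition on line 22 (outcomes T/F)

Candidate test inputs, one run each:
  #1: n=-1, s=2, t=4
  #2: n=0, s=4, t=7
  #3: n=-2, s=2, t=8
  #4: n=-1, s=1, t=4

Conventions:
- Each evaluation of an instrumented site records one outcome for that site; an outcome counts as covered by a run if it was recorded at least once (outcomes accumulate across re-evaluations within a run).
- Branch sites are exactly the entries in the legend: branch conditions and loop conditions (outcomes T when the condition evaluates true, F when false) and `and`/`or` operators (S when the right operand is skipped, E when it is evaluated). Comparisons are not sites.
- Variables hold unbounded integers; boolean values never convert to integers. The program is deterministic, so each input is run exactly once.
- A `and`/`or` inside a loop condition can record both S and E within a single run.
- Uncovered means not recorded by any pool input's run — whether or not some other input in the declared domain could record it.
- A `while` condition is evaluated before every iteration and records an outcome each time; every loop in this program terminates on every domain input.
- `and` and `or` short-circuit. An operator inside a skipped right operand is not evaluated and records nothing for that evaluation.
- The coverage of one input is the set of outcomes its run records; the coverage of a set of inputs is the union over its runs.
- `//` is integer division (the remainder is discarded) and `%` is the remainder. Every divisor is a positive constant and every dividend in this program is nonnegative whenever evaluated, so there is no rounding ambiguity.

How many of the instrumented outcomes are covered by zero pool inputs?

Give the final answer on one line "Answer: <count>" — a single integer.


input #1 (n=-1, s=2, t=4): covers B1=F, B2=S, B3=F, B4=E, B6=T, B7=T, B9=F, B10=E
input #2 (n=0, s=4, t=7): covers B1=T, B1=F, B2=S, B2=E, B3=T, B4=S, B5=T, B9=F, B10=E
input #3 (n=-2, s=2, t=8): covers B1=F, B2=S, B3=T, B4=E, B5=F, B9=F, B10=E
input #4 (n=-1, s=1, t=4): covers B1=F, B2=S, B3=F, B4=E, B6=T, B7=T, B9=F, B10=E
union over the pool: B1=T, B1=F, B2=S, B2=E, B3=T, B3=F, B4=S, B4=E, B5=T, B5=F, B6=T, B7=T, B9=F, B10=E
uncovered (8 of 22): B6=F, B7=F, B8=T, B8=F, B9=T, B10=S, B11=T, B11=F
Answer: 8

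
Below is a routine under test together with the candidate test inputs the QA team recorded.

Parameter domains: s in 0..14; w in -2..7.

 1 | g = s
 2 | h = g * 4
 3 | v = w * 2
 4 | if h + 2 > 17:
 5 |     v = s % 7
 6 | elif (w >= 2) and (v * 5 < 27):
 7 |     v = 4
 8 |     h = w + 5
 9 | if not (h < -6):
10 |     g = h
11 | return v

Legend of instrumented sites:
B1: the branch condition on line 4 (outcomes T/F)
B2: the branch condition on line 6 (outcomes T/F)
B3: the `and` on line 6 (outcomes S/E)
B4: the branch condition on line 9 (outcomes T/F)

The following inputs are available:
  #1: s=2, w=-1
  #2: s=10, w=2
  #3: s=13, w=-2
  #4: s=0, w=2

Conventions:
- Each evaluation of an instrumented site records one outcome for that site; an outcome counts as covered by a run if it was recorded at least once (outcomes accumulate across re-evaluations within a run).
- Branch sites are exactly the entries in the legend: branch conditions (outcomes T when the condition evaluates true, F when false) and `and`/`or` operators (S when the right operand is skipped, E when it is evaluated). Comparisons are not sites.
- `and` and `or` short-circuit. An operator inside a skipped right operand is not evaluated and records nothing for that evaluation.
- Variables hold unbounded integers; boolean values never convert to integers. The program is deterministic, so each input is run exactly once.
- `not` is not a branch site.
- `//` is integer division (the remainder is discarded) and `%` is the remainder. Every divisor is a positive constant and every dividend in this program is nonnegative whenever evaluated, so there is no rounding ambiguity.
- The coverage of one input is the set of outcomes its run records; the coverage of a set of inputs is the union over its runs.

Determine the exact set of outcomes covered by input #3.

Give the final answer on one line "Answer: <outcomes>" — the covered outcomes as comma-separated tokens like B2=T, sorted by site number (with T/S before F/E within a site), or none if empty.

Event log for input #3 (s=13, w=-2):
  B1->T, B4->T
collecting distinct outcomes: B1=T, B4=T

Answer: B1=T, B4=T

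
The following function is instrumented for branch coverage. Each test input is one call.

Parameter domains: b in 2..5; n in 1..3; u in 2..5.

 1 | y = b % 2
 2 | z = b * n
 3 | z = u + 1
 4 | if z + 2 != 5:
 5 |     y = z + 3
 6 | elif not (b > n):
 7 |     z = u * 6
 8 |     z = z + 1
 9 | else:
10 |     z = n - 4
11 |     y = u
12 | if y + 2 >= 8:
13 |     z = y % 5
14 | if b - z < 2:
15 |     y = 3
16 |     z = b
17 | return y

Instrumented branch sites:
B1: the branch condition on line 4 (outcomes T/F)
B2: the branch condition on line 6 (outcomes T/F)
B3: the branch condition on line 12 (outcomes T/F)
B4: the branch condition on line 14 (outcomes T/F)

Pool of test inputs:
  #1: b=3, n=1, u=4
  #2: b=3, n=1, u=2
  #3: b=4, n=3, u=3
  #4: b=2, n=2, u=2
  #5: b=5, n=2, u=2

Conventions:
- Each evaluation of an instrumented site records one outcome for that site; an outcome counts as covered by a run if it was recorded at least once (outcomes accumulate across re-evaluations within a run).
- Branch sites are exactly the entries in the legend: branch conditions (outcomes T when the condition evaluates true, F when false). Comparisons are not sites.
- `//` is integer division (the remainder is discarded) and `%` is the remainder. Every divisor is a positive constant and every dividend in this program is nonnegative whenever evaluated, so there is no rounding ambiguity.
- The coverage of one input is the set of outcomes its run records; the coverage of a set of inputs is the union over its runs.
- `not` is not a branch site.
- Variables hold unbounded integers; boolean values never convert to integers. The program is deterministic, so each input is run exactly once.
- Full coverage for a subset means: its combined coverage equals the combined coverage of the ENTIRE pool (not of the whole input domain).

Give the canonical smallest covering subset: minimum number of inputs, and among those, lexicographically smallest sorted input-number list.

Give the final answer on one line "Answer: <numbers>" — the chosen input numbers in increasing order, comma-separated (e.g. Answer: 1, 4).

#1 (b=3, n=1, u=4) -> B1->T, B3->T, B4->T; covered: B1=T, B3=T, B4=T
#2 (b=3, n=1, u=2) -> B1->F, B2->F, B3->F, B4->F; covered: B1=F, B2=F, B3=F, B4=F
#3 (b=4, n=3, u=3) -> B1->T, B3->T, B4->F; covered: B1=T, B3=T, B4=F
#4 (b=2, n=2, u=2) -> B1->F, B2->T, B3->F, B4->T; covered: B1=F, B2=T, B3=F, B4=T
#5 (b=5, n=2, u=2) -> B1->F, B2->F, B3->F, B4->F; covered: B1=F, B2=F, B3=F, B4=F
the full pool covers 8 outcomes: B1=T, B1=F, B2=T, B2=F, B3=T, B3=F, B4=T, B4=F
every size-1 subset falls short of the 8 outcomes (best: 4/8)
every size-2 subset falls short of the 8 outcomes (best: 7/8)
the canonical winner is {1, 2, 4}: size 3, full 8-outcome coverage, earliest index list among size-3 covers

Answer: 1, 2, 4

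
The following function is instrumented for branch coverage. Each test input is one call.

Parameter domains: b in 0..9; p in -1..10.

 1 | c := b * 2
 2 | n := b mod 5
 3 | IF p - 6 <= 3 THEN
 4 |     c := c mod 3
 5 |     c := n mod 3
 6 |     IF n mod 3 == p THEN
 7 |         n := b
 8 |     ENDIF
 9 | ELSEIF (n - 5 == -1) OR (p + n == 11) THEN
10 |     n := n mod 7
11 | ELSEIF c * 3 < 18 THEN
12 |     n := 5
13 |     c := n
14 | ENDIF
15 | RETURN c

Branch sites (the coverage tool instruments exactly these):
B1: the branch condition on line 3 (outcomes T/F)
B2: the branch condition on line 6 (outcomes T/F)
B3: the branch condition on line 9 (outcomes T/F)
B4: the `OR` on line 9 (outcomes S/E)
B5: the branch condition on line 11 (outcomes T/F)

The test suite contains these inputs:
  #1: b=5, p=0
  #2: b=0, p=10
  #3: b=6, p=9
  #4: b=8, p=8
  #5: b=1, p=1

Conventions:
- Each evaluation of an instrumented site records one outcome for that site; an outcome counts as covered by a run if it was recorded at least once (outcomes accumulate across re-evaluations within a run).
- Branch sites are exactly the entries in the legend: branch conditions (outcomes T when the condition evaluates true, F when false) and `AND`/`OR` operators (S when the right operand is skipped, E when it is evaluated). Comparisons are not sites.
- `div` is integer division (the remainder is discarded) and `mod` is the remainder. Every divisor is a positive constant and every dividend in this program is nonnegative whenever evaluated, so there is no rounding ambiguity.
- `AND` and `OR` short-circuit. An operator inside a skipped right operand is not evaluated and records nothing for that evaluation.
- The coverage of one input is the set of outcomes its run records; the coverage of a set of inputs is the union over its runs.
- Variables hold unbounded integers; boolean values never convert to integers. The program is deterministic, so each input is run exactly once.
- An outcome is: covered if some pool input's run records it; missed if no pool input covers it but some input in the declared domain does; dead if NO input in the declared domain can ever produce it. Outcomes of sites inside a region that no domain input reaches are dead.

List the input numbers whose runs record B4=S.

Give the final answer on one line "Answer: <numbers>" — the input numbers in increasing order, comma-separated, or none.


input #1 (b=5, p=0): never hits B4=S
input #2 (b=0, p=10): never hits B4=S
input #3 (b=6, p=9): never hits B4=S
input #4 (b=8, p=8): never hits B4=S
input #5 (b=1, p=1): never hits B4=S
Answer: none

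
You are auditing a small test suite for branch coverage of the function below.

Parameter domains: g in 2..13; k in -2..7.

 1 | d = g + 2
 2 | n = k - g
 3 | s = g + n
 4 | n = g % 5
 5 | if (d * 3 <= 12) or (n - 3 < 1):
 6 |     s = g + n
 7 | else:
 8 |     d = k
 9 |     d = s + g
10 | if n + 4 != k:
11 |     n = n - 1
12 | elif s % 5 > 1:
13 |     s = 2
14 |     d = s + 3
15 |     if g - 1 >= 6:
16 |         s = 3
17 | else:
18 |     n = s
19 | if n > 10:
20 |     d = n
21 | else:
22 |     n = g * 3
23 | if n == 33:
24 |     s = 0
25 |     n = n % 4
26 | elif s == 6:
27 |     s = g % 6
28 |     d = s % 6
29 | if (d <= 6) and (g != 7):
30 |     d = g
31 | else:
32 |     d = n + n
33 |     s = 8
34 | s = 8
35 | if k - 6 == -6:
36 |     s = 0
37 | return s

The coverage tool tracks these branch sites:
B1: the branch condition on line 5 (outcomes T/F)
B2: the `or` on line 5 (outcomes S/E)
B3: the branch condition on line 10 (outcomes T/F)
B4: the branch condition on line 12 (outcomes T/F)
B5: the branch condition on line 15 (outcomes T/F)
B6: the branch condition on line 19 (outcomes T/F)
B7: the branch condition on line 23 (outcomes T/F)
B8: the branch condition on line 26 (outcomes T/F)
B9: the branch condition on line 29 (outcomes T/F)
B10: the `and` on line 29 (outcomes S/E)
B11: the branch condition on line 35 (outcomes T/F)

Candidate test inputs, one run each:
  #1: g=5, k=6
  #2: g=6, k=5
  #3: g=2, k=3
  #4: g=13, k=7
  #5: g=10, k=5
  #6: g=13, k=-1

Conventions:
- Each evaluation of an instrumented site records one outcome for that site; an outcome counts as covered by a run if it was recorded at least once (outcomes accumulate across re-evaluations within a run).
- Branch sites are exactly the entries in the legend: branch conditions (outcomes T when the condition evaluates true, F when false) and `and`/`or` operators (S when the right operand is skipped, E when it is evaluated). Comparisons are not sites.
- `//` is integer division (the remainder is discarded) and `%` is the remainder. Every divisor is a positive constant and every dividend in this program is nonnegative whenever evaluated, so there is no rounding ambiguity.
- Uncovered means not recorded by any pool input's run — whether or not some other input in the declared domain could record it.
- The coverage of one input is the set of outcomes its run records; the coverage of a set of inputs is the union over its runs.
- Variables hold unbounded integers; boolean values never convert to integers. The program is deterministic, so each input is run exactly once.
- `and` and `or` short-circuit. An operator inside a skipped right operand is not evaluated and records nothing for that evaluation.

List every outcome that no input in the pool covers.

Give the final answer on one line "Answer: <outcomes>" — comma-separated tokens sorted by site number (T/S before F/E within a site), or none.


#1 (g=5, k=6) -> B2->E, B1->T, B3->T, B6->F, B7->F, B8->F, B10->S, B9->F, B11->F; covered: B1=T, B2=E, B3=T, B6=F, B7=F, B8=F, B9=F, B10=S, B11=F
#2 (g=6, k=5) -> B2->E, B1->T, B3->F, B4->T, B5->F, B6->F, B7->F, B8->F, B10->E, B9->T, B11->F; covered: B1=T, B2=E, B3=F, B4=T, B5=F, B6=F, B7=F, B8=F, B9=T, B10=E, B11=F
#3 (g=2, k=3) -> B2->S, B1->T, B3->T, B6->F, B7->F, B8->F, B10->E, B9->T, B11->F; covered: B1=T, B2=S, B3=T, B6=F, B7=F, B8=F, B9=T, B10=E, B11=F
#4 (g=13, k=7) -> B2->E, B1->T, B3->F, B4->F, B6->T, B7->F, B8->F, B10->S, B9->F, B11->F; covered: B1=T, B2=E, B3=F, B4=F, B6=T, B7=F, B8=F, B9=F, B10=S, B11=F
#5 (g=10, k=5) -> B2->E, B1->T, B3->T, B6->F, B7->F, B8->F, B10->S, B9->F, B11->F; covered: B1=T, B2=E, B3=T, B6=F, B7=F, B8=F, B9=F, B10=S, B11=F
#6 (g=13, k=-1) -> B2->E, B1->T, B3->T, B6->F, B7->F, B8->F, B10->S, B9->F, B11->F; covered: B1=T, B2=E, B3=T, B6=F, B7=F, B8=F, B9=F, B10=S, B11=F
union over the pool: B1=T, B2=S, B2=E, B3=T, B3=F, B4=T, B4=F, B5=F, B6=T, B6=F, B7=F, B8=F, B9=T, B9=F, B10=S, B10=E, B11=F
uncovered (5 of 22): B1=F, B5=T, B7=T, B8=T, B11=T
Answer: B1=F, B5=T, B7=T, B8=T, B11=T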